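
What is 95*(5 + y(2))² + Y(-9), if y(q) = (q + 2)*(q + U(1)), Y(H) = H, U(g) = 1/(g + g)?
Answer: 21366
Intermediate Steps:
U(g) = 1/(2*g)
y(q) = (½ + q)*(2 + q) (y(q) = (q + 2)*(q + (½)/1) = (2 + q)*(q + (½)*1) = (2 + q)*(q + ½) = (2 + q)*(½ + q) = (½ + q)*(2 + q))
95*(5 + y(2))² + Y(-9) = 95*(5 + (1 + 2² + (5/2)*2))² - 9 = 95*(5 + (1 + 4 + 5))² - 9 = 95*(5 + 10)² - 9 = 95*15² - 9 = 95*225 - 9 = 21375 - 9 = 21366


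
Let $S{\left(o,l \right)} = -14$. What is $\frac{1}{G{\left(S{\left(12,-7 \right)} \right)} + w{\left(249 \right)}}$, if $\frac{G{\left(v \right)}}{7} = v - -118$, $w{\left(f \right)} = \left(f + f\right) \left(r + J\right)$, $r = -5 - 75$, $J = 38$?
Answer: $- \frac{1}{20188} \approx -4.9534 \cdot 10^{-5}$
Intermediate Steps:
$r = -80$ ($r = -5 - 75 = -80$)
$w{\left(f \right)} = - 84 f$ ($w{\left(f \right)} = \left(f + f\right) \left(-80 + 38\right) = 2 f \left(-42\right) = - 84 f$)
$G{\left(v \right)} = 826 + 7 v$ ($G{\left(v \right)} = 7 \left(v - -118\right) = 7 \left(v + 118\right) = 7 \left(118 + v\right) = 826 + 7 v$)
$\frac{1}{G{\left(S{\left(12,-7 \right)} \right)} + w{\left(249 \right)}} = \frac{1}{\left(826 + 7 \left(-14\right)\right) - 20916} = \frac{1}{\left(826 - 98\right) - 20916} = \frac{1}{728 - 20916} = \frac{1}{-20188} = - \frac{1}{20188}$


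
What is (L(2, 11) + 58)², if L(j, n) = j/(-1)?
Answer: 3136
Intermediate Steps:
L(j, n) = -j (L(j, n) = j*(-1) = -j)
(L(2, 11) + 58)² = (-1*2 + 58)² = (-2 + 58)² = 56² = 3136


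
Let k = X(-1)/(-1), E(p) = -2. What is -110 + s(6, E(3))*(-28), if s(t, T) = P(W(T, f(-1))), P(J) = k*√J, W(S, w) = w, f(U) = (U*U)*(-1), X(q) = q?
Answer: -110 - 28*I ≈ -110.0 - 28.0*I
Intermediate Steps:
f(U) = -U² (f(U) = U²*(-1) = -U²)
k = 1 (k = -1/(-1) = -1*(-1) = 1)
P(J) = √J (P(J) = 1*√J = √J)
s(t, T) = I (s(t, T) = √(-1*(-1)²) = √(-1*1) = √(-1) = I)
-110 + s(6, E(3))*(-28) = -110 + I*(-28) = -110 - 28*I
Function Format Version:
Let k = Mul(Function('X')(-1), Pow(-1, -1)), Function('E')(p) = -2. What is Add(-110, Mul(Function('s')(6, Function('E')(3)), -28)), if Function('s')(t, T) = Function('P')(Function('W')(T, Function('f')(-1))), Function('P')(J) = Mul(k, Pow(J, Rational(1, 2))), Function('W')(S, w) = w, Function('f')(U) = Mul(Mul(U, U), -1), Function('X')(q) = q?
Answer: Add(-110, Mul(-28, I)) ≈ Add(-110.00, Mul(-28.000, I))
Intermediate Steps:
Function('f')(U) = Mul(-1, Pow(U, 2)) (Function('f')(U) = Mul(Pow(U, 2), -1) = Mul(-1, Pow(U, 2)))
k = 1 (k = Mul(-1, Pow(-1, -1)) = Mul(-1, -1) = 1)
Function('P')(J) = Pow(J, Rational(1, 2)) (Function('P')(J) = Mul(1, Pow(J, Rational(1, 2))) = Pow(J, Rational(1, 2)))
Function('s')(t, T) = I (Function('s')(t, T) = Pow(Mul(-1, Pow(-1, 2)), Rational(1, 2)) = Pow(Mul(-1, 1), Rational(1, 2)) = Pow(-1, Rational(1, 2)) = I)
Add(-110, Mul(Function('s')(6, Function('E')(3)), -28)) = Add(-110, Mul(I, -28)) = Add(-110, Mul(-28, I))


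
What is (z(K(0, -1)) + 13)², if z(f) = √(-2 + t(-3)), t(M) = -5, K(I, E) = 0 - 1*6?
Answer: (13 + I*√7)² ≈ 162.0 + 68.79*I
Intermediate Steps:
K(I, E) = -6 (K(I, E) = 0 - 6 = -6)
z(f) = I*√7 (z(f) = √(-2 - 5) = √(-7) = I*√7)
(z(K(0, -1)) + 13)² = (I*√7 + 13)² = (13 + I*√7)²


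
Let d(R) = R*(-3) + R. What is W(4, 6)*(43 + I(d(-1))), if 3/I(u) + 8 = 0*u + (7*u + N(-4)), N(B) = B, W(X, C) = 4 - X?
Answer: 0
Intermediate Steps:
d(R) = -2*R (d(R) = -3*R + R = -2*R)
I(u) = 3/(-12 + 7*u) (I(u) = 3/(-8 + (0*u + (7*u - 4))) = 3/(-8 + (0 + (-4 + 7*u))) = 3/(-8 + (-4 + 7*u)) = 3/(-12 + 7*u))
W(4, 6)*(43 + I(d(-1))) = (4 - 1*4)*(43 + 3/(-12 + 7*(-2*(-1)))) = (4 - 4)*(43 + 3/(-12 + 7*2)) = 0*(43 + 3/(-12 + 14)) = 0*(43 + 3/2) = 0*(89/2) = 0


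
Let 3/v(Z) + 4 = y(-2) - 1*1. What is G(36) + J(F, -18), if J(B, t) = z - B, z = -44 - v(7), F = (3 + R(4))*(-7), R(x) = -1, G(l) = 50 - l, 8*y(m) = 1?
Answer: -200/13 ≈ -15.385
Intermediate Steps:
y(m) = 1/8 (y(m) = (1/8)*1 = 1/8)
F = -14 (F = (3 - 1)*(-7) = 2*(-7) = -14)
v(Z) = -8/13 (v(Z) = 3/(-4 + (1/8 - 1*1)) = 3/(-4 + (1/8 - 1)) = 3/(-4 - 7/8) = 3/(-39/8) = 3*(-8/39) = -8/13)
z = -564/13 (z = -44 - 1*(-8/13) = -44 + 8/13 = -564/13 ≈ -43.385)
J(B, t) = -564/13 - B
G(36) + J(F, -18) = (50 - 1*36) + (-564/13 - 1*(-14)) = (50 - 36) + (-564/13 + 14) = 14 - 382/13 = -200/13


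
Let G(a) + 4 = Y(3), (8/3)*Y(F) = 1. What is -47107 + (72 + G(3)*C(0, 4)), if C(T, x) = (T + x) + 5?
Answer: -376541/8 ≈ -47068.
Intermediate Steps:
Y(F) = 3/8 (Y(F) = (3/8)*1 = 3/8)
G(a) = -29/8 (G(a) = -4 + 3/8 = -29/8)
C(T, x) = 5 + T + x
-47107 + (72 + G(3)*C(0, 4)) = -47107 + (72 - 29*(5 + 0 + 4)/8) = -47107 + (72 - 29/8*9) = -47107 + (72 - 261/8) = -47107 + 315/8 = -376541/8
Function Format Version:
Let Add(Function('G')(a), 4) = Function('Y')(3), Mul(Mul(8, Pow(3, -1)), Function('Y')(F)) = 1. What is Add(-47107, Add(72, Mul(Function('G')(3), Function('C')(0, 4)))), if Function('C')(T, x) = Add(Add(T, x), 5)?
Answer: Rational(-376541, 8) ≈ -47068.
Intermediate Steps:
Function('Y')(F) = Rational(3, 8) (Function('Y')(F) = Mul(Rational(3, 8), 1) = Rational(3, 8))
Function('G')(a) = Rational(-29, 8) (Function('G')(a) = Add(-4, Rational(3, 8)) = Rational(-29, 8))
Function('C')(T, x) = Add(5, T, x)
Add(-47107, Add(72, Mul(Function('G')(3), Function('C')(0, 4)))) = Add(-47107, Add(72, Mul(Rational(-29, 8), Add(5, 0, 4)))) = Add(-47107, Add(72, Mul(Rational(-29, 8), 9))) = Add(-47107, Add(72, Rational(-261, 8))) = Add(-47107, Rational(315, 8)) = Rational(-376541, 8)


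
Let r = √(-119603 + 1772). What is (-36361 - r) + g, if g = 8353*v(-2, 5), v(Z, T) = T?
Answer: 5404 - I*√117831 ≈ 5404.0 - 343.27*I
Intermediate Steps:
r = I*√117831 (r = √(-117831) = I*√117831 ≈ 343.27*I)
g = 41765 (g = 8353*5 = 41765)
(-36361 - r) + g = (-36361 - I*√117831) + 41765 = 5404 - I*√117831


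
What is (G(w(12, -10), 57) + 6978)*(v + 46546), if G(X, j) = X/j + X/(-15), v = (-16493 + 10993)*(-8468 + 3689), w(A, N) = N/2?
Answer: 10473436856960/57 ≈ 1.8374e+11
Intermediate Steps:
w(A, N) = N/2 (w(A, N) = N*(1/2) = N/2)
v = 26284500 (v = -5500*(-4779) = 26284500)
G(X, j) = -X/15 + X/j (G(X, j) = X/j + X*(-1/15) = X/j - X/15 = -X/15 + X/j)
(G(w(12, -10), 57) + 6978)*(v + 46546) = ((-(-10)/30 + ((1/2)*(-10))/57) + 6978)*(26284500 + 46546) = ((-1/15*(-5) - 5*1/57) + 6978)*26331046 = ((1/3 - 5/57) + 6978)*26331046 = (14/57 + 6978)*26331046 = (397760/57)*26331046 = 10473436856960/57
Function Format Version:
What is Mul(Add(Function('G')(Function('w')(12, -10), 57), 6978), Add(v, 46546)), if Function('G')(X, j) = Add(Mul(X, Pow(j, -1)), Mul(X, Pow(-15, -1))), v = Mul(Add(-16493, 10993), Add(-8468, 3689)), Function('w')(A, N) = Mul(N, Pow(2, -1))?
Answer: Rational(10473436856960, 57) ≈ 1.8374e+11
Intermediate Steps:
Function('w')(A, N) = Mul(Rational(1, 2), N) (Function('w')(A, N) = Mul(N, Rational(1, 2)) = Mul(Rational(1, 2), N))
v = 26284500 (v = Mul(-5500, -4779) = 26284500)
Function('G')(X, j) = Add(Mul(Rational(-1, 15), X), Mul(X, Pow(j, -1))) (Function('G')(X, j) = Add(Mul(X, Pow(j, -1)), Mul(X, Rational(-1, 15))) = Add(Mul(X, Pow(j, -1)), Mul(Rational(-1, 15), X)) = Add(Mul(Rational(-1, 15), X), Mul(X, Pow(j, -1))))
Mul(Add(Function('G')(Function('w')(12, -10), 57), 6978), Add(v, 46546)) = Mul(Add(Add(Mul(Rational(-1, 15), Mul(Rational(1, 2), -10)), Mul(Mul(Rational(1, 2), -10), Pow(57, -1))), 6978), Add(26284500, 46546)) = Mul(Add(Add(Mul(Rational(-1, 15), -5), Mul(-5, Rational(1, 57))), 6978), 26331046) = Mul(Add(Add(Rational(1, 3), Rational(-5, 57)), 6978), 26331046) = Mul(Add(Rational(14, 57), 6978), 26331046) = Mul(Rational(397760, 57), 26331046) = Rational(10473436856960, 57)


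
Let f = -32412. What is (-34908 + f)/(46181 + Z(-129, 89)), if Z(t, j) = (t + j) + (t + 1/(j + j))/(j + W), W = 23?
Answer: -268418304/183968803 ≈ -1.4590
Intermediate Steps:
Z(t, j) = j + t + (t + 1/(2*j))/(23 + j) (Z(t, j) = (t + j) + (t + 1/(j + j))/(j + 23) = (j + t) + (t + 1/(2*j))/(23 + j) = j + t + (t + 1/(2*j))/(23 + j))
(-34908 + f)/(46181 + Z(-129, 89)) = (-34908 - 32412)/(46181 + (1/2 + 89**3 + 23*89**2 - 129*89**2 + 24*89*(-129))/(89*(23 + 89))) = -67320/(46181 + (1/89)*(1/2 + 704969 + 23*7921 - 129*7921 - 275544)/112) = -67320/(46181 + (1/89)*(1/112)*(1/2 + 704969 + 182183 - 1021809 - 275544)) = -67320/(46181 + (1/89)*(1/112)*(-820401/2)) = -67320/(46181 - 820401/19936) = -67320/919844015/19936 = -67320*19936/919844015 = -268418304/183968803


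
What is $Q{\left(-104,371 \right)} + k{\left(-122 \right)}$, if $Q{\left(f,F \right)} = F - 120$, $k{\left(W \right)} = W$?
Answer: $129$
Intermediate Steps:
$Q{\left(f,F \right)} = -120 + F$
$Q{\left(-104,371 \right)} + k{\left(-122 \right)} = \left(-120 + 371\right) - 122 = 251 - 122 = 129$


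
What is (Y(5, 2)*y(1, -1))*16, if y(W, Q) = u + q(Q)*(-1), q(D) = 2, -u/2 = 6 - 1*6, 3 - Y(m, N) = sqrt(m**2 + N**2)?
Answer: -96 + 32*sqrt(29) ≈ 76.325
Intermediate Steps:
Y(m, N) = 3 - sqrt(N**2 + m**2) (Y(m, N) = 3 - sqrt(m**2 + N**2) = 3 - sqrt(N**2 + m**2))
u = 0 (u = -2*(6 - 1*6) = -2*(6 - 6) = -2*0 = 0)
y(W, Q) = -2 (y(W, Q) = 0 + 2*(-1) = 0 - 2 = -2)
(Y(5, 2)*y(1, -1))*16 = ((3 - sqrt(2**2 + 5**2))*(-2))*16 = ((3 - sqrt(4 + 25))*(-2))*16 = ((3 - sqrt(29))*(-2))*16 = (-6 + 2*sqrt(29))*16 = -96 + 32*sqrt(29)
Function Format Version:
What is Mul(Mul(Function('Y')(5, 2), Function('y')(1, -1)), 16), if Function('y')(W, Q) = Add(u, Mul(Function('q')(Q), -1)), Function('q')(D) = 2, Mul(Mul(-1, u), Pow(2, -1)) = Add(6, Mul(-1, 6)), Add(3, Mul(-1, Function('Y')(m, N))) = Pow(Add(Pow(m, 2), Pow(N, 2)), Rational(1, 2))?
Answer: Add(-96, Mul(32, Pow(29, Rational(1, 2)))) ≈ 76.325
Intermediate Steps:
Function('Y')(m, N) = Add(3, Mul(-1, Pow(Add(Pow(N, 2), Pow(m, 2)), Rational(1, 2)))) (Function('Y')(m, N) = Add(3, Mul(-1, Pow(Add(Pow(m, 2), Pow(N, 2)), Rational(1, 2)))) = Add(3, Mul(-1, Pow(Add(Pow(N, 2), Pow(m, 2)), Rational(1, 2)))))
u = 0 (u = Mul(-2, Add(6, Mul(-1, 6))) = Mul(-2, Add(6, -6)) = Mul(-2, 0) = 0)
Function('y')(W, Q) = -2 (Function('y')(W, Q) = Add(0, Mul(2, -1)) = Add(0, -2) = -2)
Mul(Mul(Function('Y')(5, 2), Function('y')(1, -1)), 16) = Mul(Mul(Add(3, Mul(-1, Pow(Add(Pow(2, 2), Pow(5, 2)), Rational(1, 2)))), -2), 16) = Mul(Mul(Add(3, Mul(-1, Pow(Add(4, 25), Rational(1, 2)))), -2), 16) = Mul(Mul(Add(3, Mul(-1, Pow(29, Rational(1, 2)))), -2), 16) = Mul(Add(-6, Mul(2, Pow(29, Rational(1, 2)))), 16) = Add(-96, Mul(32, Pow(29, Rational(1, 2))))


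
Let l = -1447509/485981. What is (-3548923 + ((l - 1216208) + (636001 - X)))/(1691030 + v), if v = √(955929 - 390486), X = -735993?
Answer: -2788511107847843180/1389702469136088317 + 4947004679718*√62827/1389702469136088317 ≈ -2.0057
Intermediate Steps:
v = 3*√62827 (v = √565443 = 3*√62827 ≈ 751.96)
l = -1447509/485981 (l = -1447509*1/485981 = -1447509/485981 ≈ -2.9785)
(-3548923 + ((l - 1216208) + (636001 - X)))/(1691030 + v) = (-3548923 + ((-1447509/485981 - 1216208) + (636001 - 1*(-735993))))/(1691030 + 3*√62827) = (-3548923 + (-591055427557/485981 + (636001 + 735993)))/(1691030 + 3*√62827) = (-3548923 + (-591055427557/485981 + 1371994))/(1691030 + 3*√62827) = (-3548923 + 75707588557/485981)/(1691030 + 3*√62827) = -1649001559906/(485981*(1691030 + 3*√62827))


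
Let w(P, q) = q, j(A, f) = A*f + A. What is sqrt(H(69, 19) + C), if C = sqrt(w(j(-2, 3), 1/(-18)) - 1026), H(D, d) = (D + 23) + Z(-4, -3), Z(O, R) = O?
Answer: sqrt(3168 + 6*I*sqrt(36938))/6 ≈ 9.5302 + 1.6806*I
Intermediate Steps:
H(D, d) = 19 + D (H(D, d) = (D + 23) - 4 = (23 + D) - 4 = 19 + D)
j(A, f) = A + A*f
C = I*sqrt(36938)/6 (C = sqrt(1/(-18) - 1026) = sqrt(-1/18 - 1026) = sqrt(-18469/18) = I*sqrt(36938)/6 ≈ 32.032*I)
sqrt(H(69, 19) + C) = sqrt((19 + 69) + I*sqrt(36938)/6) = sqrt(88 + I*sqrt(36938)/6)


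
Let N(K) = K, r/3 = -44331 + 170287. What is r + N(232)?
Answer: 378100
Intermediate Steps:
r = 377868 (r = 3*(-44331 + 170287) = 3*125956 = 377868)
r + N(232) = 377868 + 232 = 378100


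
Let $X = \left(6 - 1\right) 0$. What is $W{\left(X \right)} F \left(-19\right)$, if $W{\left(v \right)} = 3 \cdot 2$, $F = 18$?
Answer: $-2052$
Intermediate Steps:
$X = 0$ ($X = 5 \cdot 0 = 0$)
$W{\left(v \right)} = 6$
$W{\left(X \right)} F \left(-19\right) = 6 \cdot 18 \left(-19\right) = 108 \left(-19\right) = -2052$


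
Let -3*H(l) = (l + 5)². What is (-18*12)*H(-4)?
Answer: 72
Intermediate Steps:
H(l) = -(5 + l)²/3 (H(l) = -(l + 5)²/3 = -(5 + l)²/3)
(-18*12)*H(-4) = (-18*12)*(-(5 - 4)²/3) = -(-72)*1² = -(-72) = -216*(-⅓) = 72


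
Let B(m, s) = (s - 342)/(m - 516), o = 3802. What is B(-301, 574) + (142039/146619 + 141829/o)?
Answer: 17301251994877/455432922846 ≈ 37.989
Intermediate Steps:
B(m, s) = (-342 + s)/(-516 + m)
B(-301, 574) + (142039/146619 + 141829/o) = (-342 + 574)/(-516 - 301) + (142039/146619 + 141829/3802) = 232/(-817) + (142039*(1/146619) + 141829*(1/3802)) = -1/817*232 + (142039/146619 + 141829/3802) = -232/817 + 21334858429/557445438 = 17301251994877/455432922846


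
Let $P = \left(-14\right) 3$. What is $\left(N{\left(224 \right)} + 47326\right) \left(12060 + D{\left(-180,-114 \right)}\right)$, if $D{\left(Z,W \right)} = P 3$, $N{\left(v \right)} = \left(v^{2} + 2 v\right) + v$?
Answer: $1171608516$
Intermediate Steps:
$P = -42$
$N{\left(v \right)} = v^{2} + 3 v$
$D{\left(Z,W \right)} = -126$ ($D{\left(Z,W \right)} = \left(-42\right) 3 = -126$)
$\left(N{\left(224 \right)} + 47326\right) \left(12060 + D{\left(-180,-114 \right)}\right) = \left(224 \left(3 + 224\right) + 47326\right) \left(12060 - 126\right) = \left(224 \cdot 227 + 47326\right) 11934 = \left(50848 + 47326\right) 11934 = 98174 \cdot 11934 = 1171608516$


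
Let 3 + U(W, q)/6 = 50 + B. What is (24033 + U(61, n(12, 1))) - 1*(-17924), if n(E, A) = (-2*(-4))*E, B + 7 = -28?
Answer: 42029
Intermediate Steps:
B = -35 (B = -7 - 28 = -35)
n(E, A) = 8*E
U(W, q) = 72 (U(W, q) = -18 + 6*(50 - 35) = -18 + 6*15 = -18 + 90 = 72)
(24033 + U(61, n(12, 1))) - 1*(-17924) = (24033 + 72) - 1*(-17924) = 24105 + 17924 = 42029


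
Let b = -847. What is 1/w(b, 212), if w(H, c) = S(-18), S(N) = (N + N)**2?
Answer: 1/1296 ≈ 0.00077160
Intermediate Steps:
S(N) = 4*N**2 (S(N) = (2*N)**2 = 4*N**2)
w(H, c) = 1296 (w(H, c) = 4*(-18)**2 = 4*324 = 1296)
1/w(b, 212) = 1/1296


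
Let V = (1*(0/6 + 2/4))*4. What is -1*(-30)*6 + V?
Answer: 182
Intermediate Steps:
V = 2 (V = (1*(0*(1/6) + 2*(1/4)))*4 = (1*(0 + 1/2))*4 = (1*(1/2))*4 = (1/2)*4 = 2)
-1*(-30)*6 + V = -1*(-30)*6 + 2 = 30*6 + 2 = 180 + 2 = 182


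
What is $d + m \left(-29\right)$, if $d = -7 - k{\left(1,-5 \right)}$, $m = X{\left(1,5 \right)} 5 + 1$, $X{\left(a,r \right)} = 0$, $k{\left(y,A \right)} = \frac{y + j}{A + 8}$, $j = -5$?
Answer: $- \frac{104}{3} \approx -34.667$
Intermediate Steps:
$k{\left(y,A \right)} = \frac{-5 + y}{8 + A}$ ($k{\left(y,A \right)} = \frac{y - 5}{A + 8} = \frac{-5 + y}{8 + A}$)
$m = 1$ ($m = 0 \cdot 5 + 1 = 0 + 1 = 1$)
$d = - \frac{17}{3}$ ($d = -7 - \frac{-5 + 1}{8 - 5} = -7 - \frac{1}{3} \left(-4\right) = -7 - - \frac{4}{3} = -7 + \frac{4}{3} = - \frac{17}{3} \approx -5.6667$)
$d + m \left(-29\right) = - \frac{17}{3} + 1 \left(-29\right) = - \frac{17}{3} - 29 = - \frac{104}{3}$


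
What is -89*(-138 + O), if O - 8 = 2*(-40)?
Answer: 18690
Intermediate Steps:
O = -72 (O = 8 + 2*(-40) = 8 - 80 = -72)
-89*(-138 + O) = -89*(-138 - 72) = -89*(-210) = 18690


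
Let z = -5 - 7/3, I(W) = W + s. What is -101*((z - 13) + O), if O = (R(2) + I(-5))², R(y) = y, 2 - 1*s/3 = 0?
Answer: 3434/3 ≈ 1144.7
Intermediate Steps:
s = 6 (s = 6 - 3*0 = 6 + 0 = 6)
I(W) = 6 + W (I(W) = W + 6 = 6 + W)
z = -22/3 (z = -5 - 7/3 = -22/3 ≈ -7.3333)
O = 9 (O = (2 + (6 - 5))² = (2 + 1)² = 3² = 9)
-101*((z - 13) + O) = -101*((-22/3 - 13) + 9) = -101*(-61/3 + 9) = -101*(-34/3) = 3434/3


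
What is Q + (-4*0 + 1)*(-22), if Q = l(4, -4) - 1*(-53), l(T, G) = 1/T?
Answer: 125/4 ≈ 31.250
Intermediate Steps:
Q = 213/4 (Q = 1/4 - 1*(-53) = ¼ + 53 = 213/4 ≈ 53.250)
Q + (-4*0 + 1)*(-22) = 213/4 + (-4*0 + 1)*(-22) = 213/4 + (0 + 1)*(-22) = 213/4 + 1*(-22) = 213/4 - 22 = 125/4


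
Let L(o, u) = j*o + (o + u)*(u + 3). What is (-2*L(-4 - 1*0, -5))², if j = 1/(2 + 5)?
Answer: 59536/49 ≈ 1215.0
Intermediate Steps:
j = ⅐ (j = 1/7 = ⅐ ≈ 0.14286)
L(o, u) = o/7 + (3 + u)*(o + u) (L(o, u) = o/7 + (o + u)*(u + 3) = o/7 + (o + u)*(3 + u) = o/7 + (3 + u)*(o + u))
(-2*L(-4 - 1*0, -5))² = (-2*((-5)² + 3*(-5) + 22*(-4 - 1*0)/7 + (-4 - 1*0)*(-5)))² = (-2*(25 - 15 + 22*(-4 + 0)/7 + (-4 + 0)*(-5)))² = (-2*(25 - 15 + (22/7)*(-4) - 4*(-5)))² = (-2*(25 - 15 - 88/7 + 20))² = (-2*122/7)² = (-244/7)² = 59536/49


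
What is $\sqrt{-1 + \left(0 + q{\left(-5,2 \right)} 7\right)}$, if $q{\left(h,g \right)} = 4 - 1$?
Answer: $2 \sqrt{5} \approx 4.4721$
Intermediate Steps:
$q{\left(h,g \right)} = 3$ ($q{\left(h,g \right)} = 4 - 1 = 3$)
$\sqrt{-1 + \left(0 + q{\left(-5,2 \right)} 7\right)} = \sqrt{-1 + \left(0 + 3 \cdot 7\right)} = \sqrt{-1 + \left(0 + 21\right)} = \sqrt{-1 + 21} = \sqrt{20} = 2 \sqrt{5}$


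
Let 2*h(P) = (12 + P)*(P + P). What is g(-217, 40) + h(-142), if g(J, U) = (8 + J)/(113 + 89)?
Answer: 3728711/202 ≈ 18459.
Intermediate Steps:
g(J, U) = 4/101 + J/202 (g(J, U) = (8 + J)/202 = (8 + J)*(1/202) = 4/101 + J/202)
h(P) = P*(12 + P) (h(P) = ((12 + P)*(P + P))/2 = ((12 + P)*(2*P))/2 = (2*P*(12 + P))/2 = P*(12 + P))
g(-217, 40) + h(-142) = (4/101 + (1/202)*(-217)) - 142*(12 - 142) = (4/101 - 217/202) - 142*(-130) = -209/202 + 18460 = 3728711/202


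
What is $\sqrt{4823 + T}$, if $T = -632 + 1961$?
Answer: $2 \sqrt{1538} \approx 78.435$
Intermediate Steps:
$T = 1329$
$\sqrt{4823 + T} = \sqrt{4823 + 1329} = \sqrt{6152} = 2 \sqrt{1538}$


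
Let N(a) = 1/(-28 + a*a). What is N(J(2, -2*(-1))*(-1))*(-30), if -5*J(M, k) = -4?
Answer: 125/114 ≈ 1.0965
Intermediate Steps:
J(M, k) = 4/5 (J(M, k) = -1/5*(-4) = 4/5)
N(a) = 1/(-28 + a**2)
N(J(2, -2*(-1))*(-1))*(-30) = -30/(-28 + ((4/5)*(-1))**2) = -30/(-28 + (-4/5)**2) = -30/(-28 + 16/25) = -30/(-684/25) = -25/684*(-30) = 125/114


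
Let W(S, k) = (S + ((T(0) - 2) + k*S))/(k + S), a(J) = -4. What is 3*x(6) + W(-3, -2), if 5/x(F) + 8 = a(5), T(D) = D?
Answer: -29/20 ≈ -1.4500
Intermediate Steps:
x(F) = -5/12 (x(F) = 5/(-8 - 4) = 5/(-12) = 5*(-1/12) = -5/12)
W(S, k) = (-2 + S + S*k)/(S + k) (W(S, k) = (S + ((0 - 2) + k*S))/(k + S) = (S + (-2 + S*k))/(S + k) = (-2 + S + S*k)/(S + k))
3*x(6) + W(-3, -2) = 3*(-5/12) + (-2 - 3 - 3*(-2))/(-3 - 2) = -5/4 + (-2 - 3 + 6)/(-5) = -5/4 - ⅕*1 = -5/4 - ⅕ = -29/20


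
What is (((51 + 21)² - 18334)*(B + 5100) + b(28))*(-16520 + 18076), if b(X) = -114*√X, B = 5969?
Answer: -226487236600 - 354768*√7 ≈ -2.2649e+11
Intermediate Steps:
(((51 + 21)² - 18334)*(B + 5100) + b(28))*(-16520 + 18076) = (((51 + 21)² - 18334)*(5969 + 5100) - 228*√7)*(-16520 + 18076) = ((72² - 18334)*11069 - 228*√7)*1556 = ((5184 - 18334)*11069 - 228*√7)*1556 = (-13150*11069 - 228*√7)*1556 = (-145557350 - 228*√7)*1556 = -226487236600 - 354768*√7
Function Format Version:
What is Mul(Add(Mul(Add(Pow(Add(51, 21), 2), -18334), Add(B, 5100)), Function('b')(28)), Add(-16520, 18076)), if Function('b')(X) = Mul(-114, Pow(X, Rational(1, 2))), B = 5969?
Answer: Add(-226487236600, Mul(-354768, Pow(7, Rational(1, 2)))) ≈ -2.2649e+11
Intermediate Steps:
Mul(Add(Mul(Add(Pow(Add(51, 21), 2), -18334), Add(B, 5100)), Function('b')(28)), Add(-16520, 18076)) = Mul(Add(Mul(Add(Pow(Add(51, 21), 2), -18334), Add(5969, 5100)), Mul(-114, Pow(28, Rational(1, 2)))), Add(-16520, 18076)) = Mul(Add(Mul(Add(Pow(72, 2), -18334), 11069), Mul(-114, Mul(2, Pow(7, Rational(1, 2))))), 1556) = Mul(Add(Mul(Add(5184, -18334), 11069), Mul(-228, Pow(7, Rational(1, 2)))), 1556) = Mul(Add(Mul(-13150, 11069), Mul(-228, Pow(7, Rational(1, 2)))), 1556) = Mul(Add(-145557350, Mul(-228, Pow(7, Rational(1, 2)))), 1556) = Add(-226487236600, Mul(-354768, Pow(7, Rational(1, 2))))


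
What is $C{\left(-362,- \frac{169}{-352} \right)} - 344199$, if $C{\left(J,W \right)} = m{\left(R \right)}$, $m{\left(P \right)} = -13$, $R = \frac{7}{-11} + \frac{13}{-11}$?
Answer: $-344212$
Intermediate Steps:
$R = - \frac{20}{11}$ ($R = 7 \left(- \frac{1}{11}\right) + 13 \left(- \frac{1}{11}\right) = - \frac{7}{11} - \frac{13}{11} = - \frac{20}{11} \approx -1.8182$)
$C{\left(J,W \right)} = -13$
$C{\left(-362,- \frac{169}{-352} \right)} - 344199 = -13 - 344199 = -344212$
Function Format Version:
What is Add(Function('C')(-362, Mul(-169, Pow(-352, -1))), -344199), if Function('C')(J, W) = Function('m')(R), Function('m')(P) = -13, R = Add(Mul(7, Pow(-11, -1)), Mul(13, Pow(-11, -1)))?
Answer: -344212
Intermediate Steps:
R = Rational(-20, 11) (R = Add(Mul(7, Rational(-1, 11)), Mul(13, Rational(-1, 11))) = Add(Rational(-7, 11), Rational(-13, 11)) = Rational(-20, 11) ≈ -1.8182)
Function('C')(J, W) = -13
Add(Function('C')(-362, Mul(-169, Pow(-352, -1))), -344199) = Add(-13, -344199) = -344212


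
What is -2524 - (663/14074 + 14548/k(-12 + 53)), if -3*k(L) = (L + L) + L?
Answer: -1251712447/577034 ≈ -2169.2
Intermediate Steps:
k(L) = -L (k(L) = -((L + L) + L)/3 = -(2*L + L)/3 = -L)
-2524 - (663/14074 + 14548/k(-12 + 53)) = -2524 - (663/14074 + 14548/((-(-12 + 53)))) = -2524 - (663*(1/14074) + 14548/((-1*41))) = -2524 - (663/14074 + 14548/(-41)) = -2524 - (663/14074 + 14548*(-1/41)) = -2524 - (663/14074 - 14548/41) = -2524 - 1*(-204721369/577034) = -2524 + 204721369/577034 = -1251712447/577034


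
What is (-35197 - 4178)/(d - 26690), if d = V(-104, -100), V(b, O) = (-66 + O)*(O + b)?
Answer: -39375/7174 ≈ -5.4886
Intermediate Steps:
d = 33864 (d = (-100)² - 66*(-100) - 66*(-104) - 100*(-104) = 10000 + 6600 + 6864 + 10400 = 33864)
(-35197 - 4178)/(d - 26690) = (-35197 - 4178)/(33864 - 26690) = -39375/7174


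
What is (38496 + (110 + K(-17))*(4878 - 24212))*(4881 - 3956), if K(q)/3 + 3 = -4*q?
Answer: -5418995950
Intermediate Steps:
K(q) = -9 - 12*q (K(q) = -9 + 3*(-4*q) = -9 - 12*q)
(38496 + (110 + K(-17))*(4878 - 24212))*(4881 - 3956) = (38496 + (110 + (-9 - 12*(-17)))*(4878 - 24212))*(4881 - 3956) = (38496 + (110 + (-9 + 204))*(-19334))*925 = (38496 + (110 + 195)*(-19334))*925 = (38496 + 305*(-19334))*925 = (38496 - 5896870)*925 = -5858374*925 = -5418995950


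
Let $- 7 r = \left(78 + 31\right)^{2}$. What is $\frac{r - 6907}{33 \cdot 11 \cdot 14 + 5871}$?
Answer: $- \frac{60230}{76671} \approx -0.78556$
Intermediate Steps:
$r = - \frac{11881}{7}$ ($r = - \frac{\left(78 + 31\right)^{2}}{7} = - \frac{109^{2}}{7} = \left(- \frac{1}{7}\right) 11881 = - \frac{11881}{7} \approx -1697.3$)
$\frac{r - 6907}{33 \cdot 11 \cdot 14 + 5871} = \frac{- \frac{11881}{7} - 6907}{33 \cdot 11 \cdot 14 + 5871} = - \frac{60230}{7 \left(363 \cdot 14 + 5871\right)} = - \frac{60230}{7 \left(5082 + 5871\right)} = - \frac{60230}{7 \cdot 10953} = \left(- \frac{60230}{7}\right) \frac{1}{10953} = - \frac{60230}{76671}$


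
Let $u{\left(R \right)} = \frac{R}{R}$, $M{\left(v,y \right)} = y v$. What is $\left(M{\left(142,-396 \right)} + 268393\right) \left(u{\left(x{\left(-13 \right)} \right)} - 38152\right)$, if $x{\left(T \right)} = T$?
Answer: $-8094154311$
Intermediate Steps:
$M{\left(v,y \right)} = v y$
$u{\left(R \right)} = 1$
$\left(M{\left(142,-396 \right)} + 268393\right) \left(u{\left(x{\left(-13 \right)} \right)} - 38152\right) = \left(142 \left(-396\right) + 268393\right) \left(1 - 38152\right) = \left(-56232 + 268393\right) \left(-38151\right) = 212161 \left(-38151\right) = -8094154311$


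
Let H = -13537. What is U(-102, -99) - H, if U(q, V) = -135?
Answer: 13402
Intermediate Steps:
U(-102, -99) - H = -135 - 1*(-13537) = -135 + 13537 = 13402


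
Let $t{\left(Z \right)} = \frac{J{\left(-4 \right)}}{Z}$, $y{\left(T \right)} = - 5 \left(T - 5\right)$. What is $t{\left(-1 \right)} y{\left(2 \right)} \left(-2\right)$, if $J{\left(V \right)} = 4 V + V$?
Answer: $-600$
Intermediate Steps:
$y{\left(T \right)} = 25 - 5 T$ ($y{\left(T \right)} = - 5 \left(-5 + T\right) = 25 - 5 T$)
$J{\left(V \right)} = 5 V$
$t{\left(Z \right)} = - \frac{20}{Z}$ ($t{\left(Z \right)} = \frac{5 \left(-4\right)}{Z} = - \frac{20}{Z}$)
$t{\left(-1 \right)} y{\left(2 \right)} \left(-2\right) = - \frac{20}{-1} \left(25 - 10\right) \left(-2\right) = \left(-20\right) \left(-1\right) \left(25 - 10\right) \left(-2\right) = 20 \cdot 15 \left(-2\right) = 300 \left(-2\right) = -600$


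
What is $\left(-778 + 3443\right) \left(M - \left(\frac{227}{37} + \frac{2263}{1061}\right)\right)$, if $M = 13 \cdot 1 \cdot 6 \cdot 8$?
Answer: $\frac{64417820350}{39257} \approx 1.6409 \cdot 10^{6}$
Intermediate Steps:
$M = 624$ ($M = 13 \cdot 6 \cdot 8 = 78 \cdot 8 = 624$)
$\left(-778 + 3443\right) \left(M - \left(\frac{227}{37} + \frac{2263}{1061}\right)\right) = \left(-778 + 3443\right) \left(624 - \left(\frac{227}{37} + \frac{2263}{1061}\right)\right) = 2665 \left(624 - \frac{324578}{39257}\right) = 2665 \cdot \frac{24171790}{39257} = \frac{64417820350}{39257}$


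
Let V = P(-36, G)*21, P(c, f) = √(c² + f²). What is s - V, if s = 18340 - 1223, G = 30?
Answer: 17117 - 126*√61 ≈ 16133.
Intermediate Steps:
V = 126*√61 (V = √((-36)² + 30²)*21 = √(1296 + 900)*21 = √2196*21 = (6*√61)*21 = 126*√61 ≈ 984.09)
s = 17117
s - V = 17117 - 126*√61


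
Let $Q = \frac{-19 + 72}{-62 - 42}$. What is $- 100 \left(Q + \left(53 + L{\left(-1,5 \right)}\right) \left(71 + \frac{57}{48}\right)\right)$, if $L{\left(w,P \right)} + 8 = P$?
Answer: $- \frac{4691525}{13} \approx -3.6089 \cdot 10^{5}$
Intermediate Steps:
$L{\left(w,P \right)} = -8 + P$
$Q = - \frac{53}{104}$ ($Q = \frac{53}{-104} = 53 \left(- \frac{1}{104}\right) = - \frac{53}{104} \approx -0.50961$)
$- 100 \left(Q + \left(53 + L{\left(-1,5 \right)}\right) \left(71 + \frac{57}{48}\right)\right) = - 100 \left(- \frac{53}{104} + \left(53 + \left(-8 + 5\right)\right) \left(71 + \frac{57}{48}\right)\right) = - 100 \left(- \frac{53}{104} + \left(53 - 3\right) \left(71 + 57 \cdot \frac{1}{48}\right)\right) = - 100 \left(- \frac{53}{104} + 50 \left(71 + \frac{19}{16}\right)\right) = - 100 \left(- \frac{53}{104} + 50 \cdot \frac{1155}{16}\right) = - 100 \left(- \frac{53}{104} + \frac{28875}{8}\right) = \left(-100\right) \frac{187661}{52} = - \frac{4691525}{13}$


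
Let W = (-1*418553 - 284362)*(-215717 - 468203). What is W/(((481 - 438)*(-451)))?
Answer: -480737626800/19393 ≈ -2.4789e+7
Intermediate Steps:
W = 480737626800 (W = (-418553 - 284362)*(-683920) = -702915*(-683920) = 480737626800)
W/(((481 - 438)*(-451))) = 480737626800/(((481 - 438)*(-451))) = 480737626800/((43*(-451))) = 480737626800/(-19393) = 480737626800*(-1/19393) = -480737626800/19393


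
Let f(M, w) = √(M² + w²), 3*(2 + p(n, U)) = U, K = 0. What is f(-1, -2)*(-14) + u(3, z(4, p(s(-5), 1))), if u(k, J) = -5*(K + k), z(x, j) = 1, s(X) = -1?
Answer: -15 - 14*√5 ≈ -46.305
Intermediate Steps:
p(n, U) = -2 + U/3
u(k, J) = -5*k (u(k, J) = -5*(0 + k) = -5*k)
f(-1, -2)*(-14) + u(3, z(4, p(s(-5), 1))) = √((-1)² + (-2)²)*(-14) - 5*3 = √(1 + 4)*(-14) - 15 = √5*(-14) - 15 = -14*√5 - 15 = -15 - 14*√5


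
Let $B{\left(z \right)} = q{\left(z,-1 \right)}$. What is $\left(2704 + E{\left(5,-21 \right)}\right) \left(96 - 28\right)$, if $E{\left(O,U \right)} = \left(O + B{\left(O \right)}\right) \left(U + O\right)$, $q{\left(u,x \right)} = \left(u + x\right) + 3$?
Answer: $170816$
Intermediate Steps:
$q{\left(u,x \right)} = 3 + u + x$
$B{\left(z \right)} = 2 + z$ ($B{\left(z \right)} = 3 + z - 1 = 2 + z$)
$E{\left(O,U \right)} = \left(2 + 2 O\right) \left(O + U\right)$ ($E{\left(O,U \right)} = \left(O + \left(2 + O\right)\right) \left(U + O\right) = \left(2 + 2 O\right) \left(O + U\right)$)
$\left(2704 + E{\left(5,-21 \right)}\right) \left(96 - 28\right) = \left(2704 + \left(2 \cdot 5 + 2 \left(-21\right) + 2 \cdot 5^{2} + 2 \cdot 5 \left(-21\right)\right)\right) \left(96 - 28\right) = \left(2704 + \left(10 - 42 + 2 \cdot 25 - 210\right)\right) 68 = \left(2704 + \left(10 - 42 + 50 - 210\right)\right) 68 = \left(2704 - 192\right) 68 = 2512 \cdot 68 = 170816$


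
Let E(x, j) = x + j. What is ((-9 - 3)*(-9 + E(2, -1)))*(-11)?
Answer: -1056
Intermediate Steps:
E(x, j) = j + x
((-9 - 3)*(-9 + E(2, -1)))*(-11) = ((-9 - 3)*(-9 + (-1 + 2)))*(-11) = -12*(-9 + 1)*(-11) = -12*(-8)*(-11) = 96*(-11) = -1056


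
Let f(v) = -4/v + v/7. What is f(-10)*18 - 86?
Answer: -3658/35 ≈ -104.51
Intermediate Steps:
f(v) = -4/v + v/7 (f(v) = -4/v + v*(⅐) = -4/v + v/7)
f(-10)*18 - 86 = (-4/(-10) + (⅐)*(-10))*18 - 86 = (-4*(-⅒) - 10/7)*18 - 86 = (⅖ - 10/7)*18 - 86 = -36/35*18 - 86 = -648/35 - 86 = -3658/35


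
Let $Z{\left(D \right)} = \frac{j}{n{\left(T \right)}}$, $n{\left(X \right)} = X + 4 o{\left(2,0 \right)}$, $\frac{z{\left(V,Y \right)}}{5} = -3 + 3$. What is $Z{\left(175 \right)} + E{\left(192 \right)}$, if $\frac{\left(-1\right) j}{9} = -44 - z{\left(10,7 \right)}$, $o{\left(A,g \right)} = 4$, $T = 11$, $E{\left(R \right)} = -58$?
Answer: $- \frac{130}{3} \approx -43.333$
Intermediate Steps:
$z{\left(V,Y \right)} = 0$ ($z{\left(V,Y \right)} = 5 \left(-3 + 3\right) = 5 \cdot 0 = 0$)
$n{\left(X \right)} = 16 + X$ ($n{\left(X \right)} = X + 4 \cdot 4 = X + 16 = 16 + X$)
$j = 396$ ($j = - 9 \left(-44 - 0\right) = - 9 \left(-44 + 0\right) = \left(-9\right) \left(-44\right) = 396$)
$Z{\left(D \right)} = \frac{44}{3}$ ($Z{\left(D \right)} = \frac{396}{16 + 11} = \frac{396}{27} = 396 \cdot \frac{1}{27} = \frac{44}{3}$)
$Z{\left(175 \right)} + E{\left(192 \right)} = \frac{44}{3} - 58 = - \frac{130}{3}$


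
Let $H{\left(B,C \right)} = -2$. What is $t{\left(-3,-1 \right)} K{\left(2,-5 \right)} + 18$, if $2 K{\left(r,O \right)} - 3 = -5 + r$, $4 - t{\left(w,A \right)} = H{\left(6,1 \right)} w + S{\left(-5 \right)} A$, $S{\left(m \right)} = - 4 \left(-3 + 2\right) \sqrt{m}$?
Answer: $18$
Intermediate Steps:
$S{\left(m \right)} = 4 \sqrt{m}$ ($S{\left(m \right)} = \left(-4\right) \left(-1\right) \sqrt{m} = 4 \sqrt{m}$)
$t{\left(w,A \right)} = 4 + 2 w - 4 i A \sqrt{5}$ ($t{\left(w,A \right)} = 4 - \left(- 2 w + 4 \sqrt{-5} A\right) = 4 - \left(- 2 w + 4 i \sqrt{5} A\right) = 4 - \left(- 2 w + 4 i A \sqrt{5}\right) = 4 + 2 w - 4 i A \sqrt{5}$)
$K{\left(r,O \right)} = -1 + \frac{r}{2}$ ($K{\left(r,O \right)} = \frac{3}{2} + \frac{-5 + r}{2} = \frac{3}{2} + \left(- \frac{5}{2} + \frac{r}{2}\right) = -1 + \frac{r}{2}$)
$t{\left(-3,-1 \right)} K{\left(2,-5 \right)} + 18 = \left(4 + 2 \left(-3\right) - 4 i \left(-1\right) \sqrt{5}\right) \left(-1 + \frac{1}{2} \cdot 2\right) + 18 = \left(4 - 6 + 4 i \sqrt{5}\right) \left(-1 + 1\right) + 18 = \left(-2 + 4 i \sqrt{5}\right) 0 + 18 = 0 + 18 = 18$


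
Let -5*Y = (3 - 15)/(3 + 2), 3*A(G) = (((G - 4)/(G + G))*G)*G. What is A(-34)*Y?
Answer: 2584/25 ≈ 103.36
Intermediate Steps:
A(G) = G*(-2 + G/2)/3 (A(G) = ((((G - 4)/(G + G))*G)*G)/3 = ((((-4 + G)/((2*G)))*G)*G)/3 = ((((-4 + G)*(1/(2*G)))*G)*G)/3 = ((((-4 + G)/(2*G))*G)*G)/3 = ((-2 + G/2)*G)/3 = (G*(-2 + G/2))/3 = G*(-2 + G/2)/3)
Y = 12/25 (Y = -(3 - 15)/(5*(3 + 2)) = -(-12)/(5*5) = -⅕*(-12/5) = 12/25 ≈ 0.48000)
A(-34)*Y = ((⅙)*(-34)*(-4 - 34))*(12/25) = ((⅙)*(-34)*(-38))*(12/25) = (646/3)*(12/25) = 2584/25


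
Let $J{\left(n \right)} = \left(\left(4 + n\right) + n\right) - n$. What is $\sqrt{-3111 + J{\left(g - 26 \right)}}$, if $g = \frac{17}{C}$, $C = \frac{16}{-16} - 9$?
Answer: $\frac{27 i \sqrt{430}}{10} \approx 55.988 i$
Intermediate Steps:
$C = -10$ ($C = 16 \left(- \frac{1}{16}\right) - 9 = -1 - 9 = -10$)
$g = - \frac{17}{10}$ ($g = \frac{17}{-10} = 17 \left(- \frac{1}{10}\right) = - \frac{17}{10} \approx -1.7$)
$J{\left(n \right)} = 4 + n$ ($J{\left(n \right)} = \left(4 + 2 n\right) - n = 4 + n$)
$\sqrt{-3111 + J{\left(g - 26 \right)}} = \sqrt{-3111 + \left(4 - \frac{277}{10}\right)} = \sqrt{-3111 - \frac{237}{10}} = \sqrt{- \frac{31347}{10}} = \frac{27 i \sqrt{430}}{10}$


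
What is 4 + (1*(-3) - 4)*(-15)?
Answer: 109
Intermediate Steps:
4 + (1*(-3) - 4)*(-15) = 4 + (-3 - 4)*(-15) = 4 - 7*(-15) = 4 + 105 = 109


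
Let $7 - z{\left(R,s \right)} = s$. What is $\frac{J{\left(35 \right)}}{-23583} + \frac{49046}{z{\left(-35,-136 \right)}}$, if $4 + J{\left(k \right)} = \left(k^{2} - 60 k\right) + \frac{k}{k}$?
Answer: $\frac{1156777372}{3372369} \approx 343.02$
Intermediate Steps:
$J{\left(k \right)} = -3 + k^{2} - 60 k$ ($J{\left(k \right)} = -4 + \left(\left(k^{2} - 60 k\right) + \frac{k}{k}\right) = -4 + \left(\left(k^{2} - 60 k\right) + 1\right) = -4 + \left(1 + k^{2} - 60 k\right) = -3 + k^{2} - 60 k$)
$z{\left(R,s \right)} = 7 - s$
$\frac{J{\left(35 \right)}}{-23583} + \frac{49046}{z{\left(-35,-136 \right)}} = \frac{-3 + 35^{2} - 2100}{-23583} + \frac{49046}{7 - -136} = \left(-3 + 1225 - 2100\right) \left(- \frac{1}{23583}\right) + \frac{49046}{7 + 136} = \left(-878\right) \left(- \frac{1}{23583}\right) + \frac{49046}{143} = \frac{878}{23583} + 49046 \cdot \frac{1}{143} = \frac{878}{23583} + \frac{49046}{143} = \frac{1156777372}{3372369}$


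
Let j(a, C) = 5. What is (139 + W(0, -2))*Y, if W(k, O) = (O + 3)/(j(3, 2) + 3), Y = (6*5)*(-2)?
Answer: -16695/2 ≈ -8347.5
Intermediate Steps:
Y = -60 (Y = 30*(-2) = -60)
W(k, O) = 3/8 + O/8 (W(k, O) = (O + 3)/(5 + 3) = (3 + O)/8 = (3 + O)*(1/8) = 3/8 + O/8)
(139 + W(0, -2))*Y = (139 + (3/8 + (1/8)*(-2)))*(-60) = (139 + (3/8 - 1/4))*(-60) = (139 + 1/8)*(-60) = (1113/8)*(-60) = -16695/2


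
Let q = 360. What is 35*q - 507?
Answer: 12093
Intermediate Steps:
35*q - 507 = 35*360 - 507 = 12600 - 507 = 12093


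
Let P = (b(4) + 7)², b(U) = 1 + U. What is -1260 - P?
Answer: -1404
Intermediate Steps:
P = 144 (P = ((1 + 4) + 7)² = (5 + 7)² = 12² = 144)
-1260 - P = -1260 - 1*144 = -1260 - 144 = -1404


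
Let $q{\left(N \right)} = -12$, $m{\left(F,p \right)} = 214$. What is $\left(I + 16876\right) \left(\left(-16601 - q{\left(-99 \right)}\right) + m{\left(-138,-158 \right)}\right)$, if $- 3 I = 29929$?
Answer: $- \frac{338946125}{3} \approx -1.1298 \cdot 10^{8}$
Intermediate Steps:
$I = - \frac{29929}{3}$ ($I = \left(- \frac{1}{3}\right) 29929 = - \frac{29929}{3} \approx -9976.3$)
$\left(I + 16876\right) \left(\left(-16601 - q{\left(-99 \right)}\right) + m{\left(-138,-158 \right)}\right) = \left(- \frac{29929}{3} + 16876\right) \left(\left(-16601 - -12\right) + 214\right) = \frac{20699 \left(\left(-16601 + 12\right) + 214\right)}{3} = \frac{20699 \left(-16589 + 214\right)}{3} = \frac{20699}{3} \left(-16375\right) = - \frac{338946125}{3}$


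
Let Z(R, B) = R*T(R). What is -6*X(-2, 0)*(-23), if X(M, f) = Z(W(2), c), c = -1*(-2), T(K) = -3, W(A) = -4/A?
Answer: 828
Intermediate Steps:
c = 2
Z(R, B) = -3*R (Z(R, B) = R*(-3) = -3*R)
X(M, f) = 6 (X(M, f) = -(-12)/2 = -3*(-2) = 6)
-6*X(-2, 0)*(-23) = -6*6*(-23) = -36*(-23) = 828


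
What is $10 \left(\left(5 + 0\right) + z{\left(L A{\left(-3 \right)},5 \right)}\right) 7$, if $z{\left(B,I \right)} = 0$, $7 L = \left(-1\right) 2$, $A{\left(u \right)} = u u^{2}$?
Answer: $350$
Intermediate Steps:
$A{\left(u \right)} = u^{3}$
$L = - \frac{2}{7}$ ($L = \frac{\left(-1\right) 2}{7} = \frac{1}{7} \left(-2\right) = - \frac{2}{7} \approx -0.28571$)
$10 \left(\left(5 + 0\right) + z{\left(L A{\left(-3 \right)},5 \right)}\right) 7 = 10 \left(\left(5 + 0\right) + 0\right) 7 = 10 \left(5 + 0\right) 7 = 10 \cdot 5 \cdot 7 = 50 \cdot 7 = 350$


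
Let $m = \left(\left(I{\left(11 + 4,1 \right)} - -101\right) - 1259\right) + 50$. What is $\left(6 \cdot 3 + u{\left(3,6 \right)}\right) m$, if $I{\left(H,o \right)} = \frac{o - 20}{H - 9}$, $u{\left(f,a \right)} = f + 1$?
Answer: $- \frac{73337}{3} \approx -24446.0$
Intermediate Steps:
$u{\left(f,a \right)} = 1 + f$
$I{\left(H,o \right)} = \frac{-20 + o}{-9 + H}$
$m = - \frac{6667}{6}$ ($m = \left(\left(\frac{-20 + 1}{-9 + \left(11 + 4\right)} - -101\right) - 1259\right) + 50 = \left(\left(\frac{1}{-9 + 15} \left(-19\right) + 101\right) - 1259\right) + 50 = \left(\left(\frac{1}{6} \left(-19\right) + 101\right) - 1259\right) + 50 = \left(\left(- \frac{19}{6} + 101\right) - 1259\right) + 50 = \left(\frac{587}{6} - 1259\right) + 50 = - \frac{6967}{6} + 50 = - \frac{6667}{6} \approx -1111.2$)
$\left(6 \cdot 3 + u{\left(3,6 \right)}\right) m = \left(6 \cdot 3 + \left(1 + 3\right)\right) \left(- \frac{6667}{6}\right) = \left(18 + 4\right) \left(- \frac{6667}{6}\right) = 22 \left(- \frac{6667}{6}\right) = - \frac{73337}{3}$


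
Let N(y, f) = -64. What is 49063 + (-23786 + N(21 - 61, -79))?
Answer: 25213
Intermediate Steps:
49063 + (-23786 + N(21 - 61, -79)) = 49063 + (-23786 - 64) = 49063 - 23850 = 25213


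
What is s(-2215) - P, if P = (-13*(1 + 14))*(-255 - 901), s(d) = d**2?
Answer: 4680805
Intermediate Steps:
P = 225420 (P = -13*15*(-1156) = -195*(-1156) = 225420)
s(-2215) - P = (-2215)**2 - 1*225420 = 4906225 - 225420 = 4680805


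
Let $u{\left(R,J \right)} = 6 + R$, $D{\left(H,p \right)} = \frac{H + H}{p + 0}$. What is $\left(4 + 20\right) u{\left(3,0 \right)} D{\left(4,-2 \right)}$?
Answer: $-864$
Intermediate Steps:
$D{\left(H,p \right)} = \frac{2 H}{p}$
$\left(4 + 20\right) u{\left(3,0 \right)} D{\left(4,-2 \right)} = \left(4 + 20\right) \left(6 + 3\right) 2 \cdot 4 \frac{1}{-2} = 24 \cdot 9 \cdot 2 \cdot 4 \left(- \frac{1}{2}\right) = 216 \left(-4\right) = -864$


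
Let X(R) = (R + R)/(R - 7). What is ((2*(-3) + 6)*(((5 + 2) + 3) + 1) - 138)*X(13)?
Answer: -598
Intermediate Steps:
X(R) = 2*R/(-7 + R) (X(R) = (2*R)/(-7 + R) = 2*R/(-7 + R))
((2*(-3) + 6)*(((5 + 2) + 3) + 1) - 138)*X(13) = ((2*(-3) + 6)*(((5 + 2) + 3) + 1) - 138)*(2*13/(-7 + 13)) = ((-6 + 6)*((7 + 3) + 1) - 138)*(2*13/6) = (0*(10 + 1) - 138)*(2*13*(⅙)) = (0*11 - 138)*(13/3) = (0 - 138)*(13/3) = -138*13/3 = -598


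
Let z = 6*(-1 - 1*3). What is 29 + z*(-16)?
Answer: 413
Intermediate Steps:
z = -24 (z = 6*(-1 - 3) = 6*(-4) = -24)
29 + z*(-16) = 29 - 24*(-16) = 29 + 384 = 413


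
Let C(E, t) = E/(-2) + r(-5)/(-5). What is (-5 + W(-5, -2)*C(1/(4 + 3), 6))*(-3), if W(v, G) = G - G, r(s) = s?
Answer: 15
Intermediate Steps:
W(v, G) = 0
C(E, t) = 1 - E/2 (C(E, t) = E/(-2) - 5/(-5) = E*(-½) - 5*(-⅕) = -E/2 + 1 = 1 - E/2)
(-5 + W(-5, -2)*C(1/(4 + 3), 6))*(-3) = (-5 + 0*(1 - 1/(2*(4 + 3))))*(-3) = (-5 + 0*(1 - ½/7))*(-3) = (-5 + 0*(1 - ½*⅐))*(-3) = (-5 + 0*(1 - 1/14))*(-3) = (-5 + 0*(13/14))*(-3) = (-5 + 0)*(-3) = -5*(-3) = 15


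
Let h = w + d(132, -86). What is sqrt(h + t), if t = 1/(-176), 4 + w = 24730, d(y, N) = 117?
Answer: sqrt(48096037)/44 ≈ 157.62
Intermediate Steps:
w = 24726 (w = -4 + 24730 = 24726)
h = 24843 (h = 24726 + 117 = 24843)
t = -1/176 ≈ -0.0056818
sqrt(h + t) = sqrt(24843 - 1/176) = sqrt(4372367/176) = sqrt(48096037)/44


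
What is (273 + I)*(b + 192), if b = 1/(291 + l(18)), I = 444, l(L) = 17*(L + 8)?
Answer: 100908429/733 ≈ 1.3767e+5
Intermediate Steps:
l(L) = 136 + 17*L (l(L) = 17*(8 + L) = 136 + 17*L)
b = 1/733 (b = 1/(291 + (136 + 17*18)) = 1/(291 + (136 + 306)) = 1/(291 + 442) = 1/733 ≈ 0.0013643)
(273 + I)*(b + 192) = (273 + 444)*(1/733 + 192) = 717*(140737/733) = 100908429/733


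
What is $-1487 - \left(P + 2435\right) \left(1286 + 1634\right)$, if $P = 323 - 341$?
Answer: $-7059127$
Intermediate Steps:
$P = -18$
$-1487 - \left(P + 2435\right) \left(1286 + 1634\right) = -1487 - \left(-18 + 2435\right) \left(1286 + 1634\right) = -1487 - 2417 \cdot 2920 = -1487 - 7057640 = -7059127$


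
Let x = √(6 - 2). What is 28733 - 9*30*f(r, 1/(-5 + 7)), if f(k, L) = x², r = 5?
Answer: 27653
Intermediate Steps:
x = 2 (x = √4 = 2)
f(k, L) = 4 (f(k, L) = 2² = 4)
28733 - 9*30*f(r, 1/(-5 + 7)) = 28733 - 9*30*4 = 28733 - 270*4 = 28733 - 1*1080 = 28733 - 1080 = 27653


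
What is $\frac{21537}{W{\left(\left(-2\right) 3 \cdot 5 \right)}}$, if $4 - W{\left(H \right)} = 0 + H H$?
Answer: $- \frac{21537}{896} \approx -24.037$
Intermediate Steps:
$W{\left(H \right)} = 4 - H^{2}$ ($W{\left(H \right)} = 4 - \left(0 + H H\right) = 4 - \left(0 + H^{2}\right) = 4 - H^{2}$)
$\frac{21537}{W{\left(\left(-2\right) 3 \cdot 5 \right)}} = \frac{21537}{4 - \left(\left(-2\right) 3 \cdot 5\right)^{2}} = \frac{21537}{4 - \left(\left(-6\right) 5\right)^{2}} = \frac{21537}{4 - \left(-30\right)^{2}} = \frac{21537}{4 - 900} = \frac{21537}{-896} = 21537 \left(- \frac{1}{896}\right) = - \frac{21537}{896}$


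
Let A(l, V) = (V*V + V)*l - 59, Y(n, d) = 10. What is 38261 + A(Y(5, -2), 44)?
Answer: 58002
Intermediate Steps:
A(l, V) = -59 + l*(V + V²) (A(l, V) = (V² + V)*l - 59 = (V + V²)*l - 59 = l*(V + V²) - 59 = -59 + l*(V + V²))
38261 + A(Y(5, -2), 44) = 38261 + (-59 + 44*10 + 10*44²) = 38261 + (-59 + 440 + 10*1936) = 38261 + (-59 + 440 + 19360) = 38261 + 19741 = 58002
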